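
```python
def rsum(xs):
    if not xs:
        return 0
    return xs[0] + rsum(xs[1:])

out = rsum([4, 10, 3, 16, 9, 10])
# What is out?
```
Call trace:
rsum(xs=[4, 10, 3, 16, 9, 10])
  rsum(xs=[10, 3, 16, 9, 10])
    rsum(xs=[3, 16, 9, 10])
      rsum(xs=[16, 9, 10])
        rsum(xs=[9, 10])
          rsum(xs=[10])
            rsum(xs=[])
            -> return 0
          -> return 10
        -> return 19
      -> return 35
    -> return 38
  -> return 48
-> return 52

Final answer: 52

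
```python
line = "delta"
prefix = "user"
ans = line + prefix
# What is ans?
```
Trace:
  line='delta'
  line='delta', prefix='user'
  line='delta', prefix='user', ans='deltauser'

Final answer: 'deltauser'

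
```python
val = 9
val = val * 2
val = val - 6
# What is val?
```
Trace:
  val=9
  val=18
  val=12

Final answer: 12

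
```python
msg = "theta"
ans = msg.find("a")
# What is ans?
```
Trace:
  msg='theta'
  msg='theta', ans=4

Final answer: 4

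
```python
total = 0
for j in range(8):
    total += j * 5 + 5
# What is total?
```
Trace:
  total=0
  total=5, j=0
  total=15, j=1
  total=30, j=2
  total=50, j=3
  total=75, j=4
  total=105, j=5
  total=140, j=6
  total=180, j=7

Final answer: 180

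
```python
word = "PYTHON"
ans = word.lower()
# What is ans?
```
Trace:
  word='PYTHON'
  word='PYTHON', ans='python'

Final answer: 'python'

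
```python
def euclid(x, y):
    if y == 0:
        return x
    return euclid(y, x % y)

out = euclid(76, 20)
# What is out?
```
Call trace:
euclid(x=76, y=20)
  euclid(x=20, y=16)
    euclid(x=16, y=4)
      euclid(x=4, y=0)
      -> return 4
    -> return 4
  -> return 4
-> return 4

Final answer: 4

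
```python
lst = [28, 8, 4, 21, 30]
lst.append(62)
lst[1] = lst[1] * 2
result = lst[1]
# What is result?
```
Trace:
  lst=[28, 8, 4, 21, 30]
  lst=[28, 8, 4, 21, 30, 62]
  lst=[28, 16, 4, 21, 30, 62]
  lst=[28, 16, 4, 21, 30, 62], result=16

Final answer: 16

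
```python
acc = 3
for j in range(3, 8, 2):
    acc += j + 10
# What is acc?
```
Trace:
  acc=3
  acc=16, j=3
  acc=31, j=5
  acc=48, j=7

Final answer: 48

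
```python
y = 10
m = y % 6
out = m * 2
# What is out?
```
Trace:
  y=10
  y=10, m=4
  y=10, m=4, out=8

Final answer: 8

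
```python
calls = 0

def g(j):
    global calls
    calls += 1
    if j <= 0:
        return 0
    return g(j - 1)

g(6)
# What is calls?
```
Call trace:
g(j=6)
  g(j=5)
    g(j=4)
      g(j=3)
        g(j=2)
          g(j=1)
            g(j=0)
            -> return 0
          -> return 0
        -> return 0
      -> return 0
    -> return 0
  -> return 0
-> return 0

calls is incremented once per call. g is entered once for each j = 6, 5, 4, 3, 2, 1, 0 (the j <= 0 call returns without recursing), i.e. 6 + 1 calls.
calls = 7

Final answer: 7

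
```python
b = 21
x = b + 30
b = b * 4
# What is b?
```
Trace:
  b=21
  b=21, x=51
  b=84, x=51

Final answer: 84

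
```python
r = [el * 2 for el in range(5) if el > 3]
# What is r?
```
Trace:
  el=0
  el=1
  el=2
  el=3
  el=4
  r=[8]

Final answer: [8]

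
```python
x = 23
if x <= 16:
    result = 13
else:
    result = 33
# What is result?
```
Trace:
  x=23
  x=23, result=33

Final answer: 33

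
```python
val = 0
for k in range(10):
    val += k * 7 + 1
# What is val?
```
Trace:
  val=0
  val=1, k=0
  val=9, k=1
  val=24, k=2
  val=46, k=3
  val=75, k=4
  val=111, k=5
  val=154, k=6
  val=204, k=7
  val=261, k=8
  val=325, k=9

Final answer: 325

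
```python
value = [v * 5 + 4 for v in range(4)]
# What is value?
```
Trace:
  v=0
  v=1
  v=2
  v=3
  value=[4, 9, 14, 19]

Final answer: [4, 9, 14, 19]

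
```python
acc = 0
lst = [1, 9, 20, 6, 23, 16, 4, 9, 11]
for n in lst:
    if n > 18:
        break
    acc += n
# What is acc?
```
Trace:
  acc=0
  acc=1, n=1
  acc=10, n=9
  acc=10, n=20

Final answer: 10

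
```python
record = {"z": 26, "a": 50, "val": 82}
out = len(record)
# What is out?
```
Trace:
  record={'z': 26, 'a': 50, 'val': 82}
  record={'z': 26, 'a': 50, 'val': 82}, out=3

Final answer: 3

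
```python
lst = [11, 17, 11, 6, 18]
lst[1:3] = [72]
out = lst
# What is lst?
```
Trace:
  lst=[11, 17, 11, 6, 18]
  lst=[11, 72, 6, 18]
  lst=[11, 72, 6, 18], out=[11, 72, 6, 18]

Final answer: [11, 72, 6, 18]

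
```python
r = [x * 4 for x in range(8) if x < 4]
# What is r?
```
Trace:
  x=0
  x=1
  x=2
  x=3
  x=4
  x=5
  x=6
  x=7
  r=[0, 4, 8, 12]

Final answer: [0, 4, 8, 12]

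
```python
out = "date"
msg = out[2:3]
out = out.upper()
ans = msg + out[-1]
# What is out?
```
Trace:
  out='date'
  out='date', msg='t'
  out='DATE', msg='t'
  out='DATE', msg='t', ans='tE'

Final answer: 'DATE'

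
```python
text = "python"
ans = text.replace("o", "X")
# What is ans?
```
Trace:
  text='python'
  text='python', ans='pythXn'

Final answer: 'pythXn'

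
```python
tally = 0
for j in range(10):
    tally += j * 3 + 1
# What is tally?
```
Trace:
  tally=0
  tally=1, j=0
  tally=5, j=1
  tally=12, j=2
  tally=22, j=3
  tally=35, j=4
  tally=51, j=5
  tally=70, j=6
  tally=92, j=7
  tally=117, j=8
  tally=145, j=9

Final answer: 145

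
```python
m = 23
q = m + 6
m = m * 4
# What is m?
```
Trace:
  m=23
  m=23, q=29
  m=92, q=29

Final answer: 92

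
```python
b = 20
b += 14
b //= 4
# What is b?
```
Trace:
  b=20
  b=34
  b=8

Final answer: 8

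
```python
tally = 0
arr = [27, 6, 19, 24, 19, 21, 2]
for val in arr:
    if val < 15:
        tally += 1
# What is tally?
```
Trace:
  tally=0
  tally=0, val=27
  tally=1, val=6
  tally=1, val=19
  tally=1, val=24
  tally=1, val=19
  tally=1, val=21
  tally=2, val=2

Final answer: 2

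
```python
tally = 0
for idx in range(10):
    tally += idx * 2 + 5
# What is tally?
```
Trace:
  tally=0
  tally=5, idx=0
  tally=12, idx=1
  tally=21, idx=2
  tally=32, idx=3
  tally=45, idx=4
  tally=60, idx=5
  tally=77, idx=6
  tally=96, idx=7
  tally=117, idx=8
  tally=140, idx=9

Final answer: 140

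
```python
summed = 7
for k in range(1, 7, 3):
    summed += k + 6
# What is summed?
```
Trace:
  summed=7
  summed=14, k=1
  summed=24, k=4

Final answer: 24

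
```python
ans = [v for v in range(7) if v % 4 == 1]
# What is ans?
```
Trace:
  v=0
  v=1
  v=2
  v=3
  v=4
  v=5
  v=6
  ans=[1, 5]

Final answer: [1, 5]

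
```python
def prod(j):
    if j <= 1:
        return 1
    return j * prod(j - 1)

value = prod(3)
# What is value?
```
Call trace:
prod(j=3)
  prod(j=2)
    prod(j=1)
    -> return 1
  -> return 2
-> return 6

Final answer: 6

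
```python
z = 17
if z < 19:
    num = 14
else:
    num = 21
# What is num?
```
Trace:
  z=17
  z=17, num=14

Final answer: 14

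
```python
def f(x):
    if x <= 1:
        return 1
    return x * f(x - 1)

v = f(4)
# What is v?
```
Call trace:
f(x=4)
  f(x=3)
    f(x=2)
      f(x=1)
      -> return 1
    -> return 2
  -> return 6
-> return 24

Final answer: 24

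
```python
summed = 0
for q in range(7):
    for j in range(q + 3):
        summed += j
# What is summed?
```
Trace:
  summed=0
  summed=0, q=0, j=0
  summed=1, q=0, j=1
  summed=3, q=0, j=2
  summed=3, q=1, j=0
  summed=4, q=1, j=1
  summed=6, q=1, j=2
  summed=9, q=1, j=3
  summed=9, q=2, j=0
  summed=10, q=2, j=1
  summed=12, q=2, j=2
  summed=15, q=2, j=3
  summed=19, q=2, j=4
  summed=19, q=3, j=0
  summed=20, q=3, j=1
  summed=22, q=3, j=2
  summed=25, q=3, j=3
  summed=29, q=3, j=4
  summed=34, q=3, j=5
  summed=34, q=4, j=0
  summed=35, q=4, j=1
  summed=37, q=4, j=2
  summed=40, q=4, j=3
  summed=44, q=4, j=4
  summed=49, q=4, j=5
  summed=55, q=4, j=6
  summed=55, q=5, j=0
  summed=56, q=5, j=1
  summed=58, q=5, j=2
  summed=61, q=5, j=3
  summed=65, q=5, j=4
  summed=70, q=5, j=5
  summed=76, q=5, j=6
  summed=83, q=5, j=7
  summed=83, q=6, j=0
  summed=84, q=6, j=1
  summed=86, q=6, j=2
  summed=89, q=6, j=3
  summed=93, q=6, j=4
  summed=98, q=6, j=5
  summed=104, q=6, j=6
  summed=111, q=6, j=7
  summed=119, q=6, j=8

Final answer: 119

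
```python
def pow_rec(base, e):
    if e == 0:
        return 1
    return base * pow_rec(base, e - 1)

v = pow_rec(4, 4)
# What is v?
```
Call trace:
pow_rec(base=4, e=4)
  pow_rec(base=4, e=3)
    pow_rec(base=4, e=2)
      pow_rec(base=4, e=1)
        pow_rec(base=4, e=0)
        -> return 1
      -> return 4
    -> return 16
  -> return 64
-> return 256

Final answer: 256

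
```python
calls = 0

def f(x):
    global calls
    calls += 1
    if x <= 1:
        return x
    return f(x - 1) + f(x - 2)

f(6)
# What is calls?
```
Call trace (a repeated sub-call is expanded the first time; later identical calls just restate its return value):
f(x=6)
  f(x=5)
    f(x=4)
      f(x=3)
        f(x=2)
          f(x=1)
          -> return 1
          f(x=0)
          -> return 0
        -> return 1
        f(x=1)
        -> return 1
      -> return 2
      f(x=2) -> return 1  (same call as traced above)
    -> return 3
    f(x=3) -> return 2  (same call as traced above)
  -> return 5
  f(x=4) -> return 3  (same call as traced above)
-> return 8

calls is incremented once per call, so count the calls in each subtree. Let C(x) = number of calls made by f(x).
C(0) = C(1) = 1 (base case, no recursion); C(x) = 1 + C(x - 1) + C(x - 2) otherwise.
C(2) = 1 + C(1) + C(0) = 1 + 1 + 1 = 3
C(3) = 1 + C(2) + C(1) = 1 + 3 + 1 = 5
C(4) = 1 + C(3) + C(2) = 1 + 5 + 3 = 9
C(5) = 1 + C(4) + C(3) = 1 + 9 + 5 = 15
C(6) = 1 + C(5) + C(4) = 1 + 15 + 9 = 25
calls = C(6) = 25

Final answer: 25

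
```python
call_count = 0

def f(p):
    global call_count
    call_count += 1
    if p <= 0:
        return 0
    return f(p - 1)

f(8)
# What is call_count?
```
Call trace:
f(p=8)
  f(p=7)
    f(p=6)
      f(p=5)
        f(p=4)
          f(p=3)
            f(p=2)
              f(p=1)
                f(p=0)
                -> return 0
              -> return 0
            -> return 0
          -> return 0
        -> return 0
      -> return 0
    -> return 0
  -> return 0
-> return 0

call_count is incremented once per call. f is entered once for each p = 8, 7, 6, 5, 4, 3, 2, 1, 0 (the p <= 0 call returns without recursing), i.e. 8 + 1 calls.
call_count = 9

Final answer: 9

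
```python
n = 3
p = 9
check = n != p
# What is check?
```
Trace:
  n=3
  n=3, p=9
  n=3, p=9, check=True

Final answer: True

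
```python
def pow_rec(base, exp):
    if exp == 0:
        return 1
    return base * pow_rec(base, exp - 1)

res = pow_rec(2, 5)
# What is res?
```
Call trace:
pow_rec(base=2, exp=5)
  pow_rec(base=2, exp=4)
    pow_rec(base=2, exp=3)
      pow_rec(base=2, exp=2)
        pow_rec(base=2, exp=1)
          pow_rec(base=2, exp=0)
          -> return 1
        -> return 2
      -> return 4
    -> return 8
  -> return 16
-> return 32

Final answer: 32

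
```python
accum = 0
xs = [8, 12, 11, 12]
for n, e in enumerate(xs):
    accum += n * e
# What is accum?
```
Trace:
  accum=0
  accum=0, n=0, e=8
  accum=12, n=1, e=12
  accum=34, n=2, e=11
  accum=70, n=3, e=12

Final answer: 70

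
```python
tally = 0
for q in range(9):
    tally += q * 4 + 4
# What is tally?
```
Trace:
  tally=0
  tally=4, q=0
  tally=12, q=1
  tally=24, q=2
  tally=40, q=3
  tally=60, q=4
  tally=84, q=5
  tally=112, q=6
  tally=144, q=7
  tally=180, q=8

Final answer: 180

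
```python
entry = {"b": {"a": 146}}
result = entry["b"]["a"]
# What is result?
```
Trace:
  entry={'b': {'a': 146}}
  entry={'b': {'a': 146}}, result=146

Final answer: 146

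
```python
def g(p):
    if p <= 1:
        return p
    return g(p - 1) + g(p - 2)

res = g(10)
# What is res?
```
Call trace (a repeated sub-call is expanded the first time; later identical calls just restate its return value):
g(p=10)
  g(p=9)
    g(p=8)
      g(p=7)
        g(p=6)
          g(p=5)
            g(p=4)
              g(p=3)
                g(p=2)
                  g(p=1)
                  -> return 1
                  g(p=0)
                  -> return 0
                -> return 1
                g(p=1)
                -> return 1
              -> return 2
              g(p=2) -> return 1  (same call as traced above)
            -> return 3
            g(p=3) -> return 2  (same call as traced above)
          -> return 5
          g(p=4) -> return 3  (same call as traced above)
        -> return 8
        g(p=5) -> return 5  (same call as traced above)
      -> return 13
      g(p=6) -> return 8  (same call as traced above)
    -> return 21
    g(p=7) -> return 13  (same call as traced above)
  -> return 34
  g(p=8) -> return 21  (same call as traced above)
-> return 55

Final answer: 55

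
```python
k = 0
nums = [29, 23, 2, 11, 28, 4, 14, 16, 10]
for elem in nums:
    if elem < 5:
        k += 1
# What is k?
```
Trace:
  k=0
  k=0, elem=29
  k=0, elem=23
  k=1, elem=2
  k=1, elem=11
  k=1, elem=28
  k=2, elem=4
  k=2, elem=14
  k=2, elem=16
  k=2, elem=10

Final answer: 2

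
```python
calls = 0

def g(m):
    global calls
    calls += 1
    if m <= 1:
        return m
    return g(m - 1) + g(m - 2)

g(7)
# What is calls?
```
Call trace (a repeated sub-call is expanded the first time; later identical calls just restate its return value):
g(m=7)
  g(m=6)
    g(m=5)
      g(m=4)
        g(m=3)
          g(m=2)
            g(m=1)
            -> return 1
            g(m=0)
            -> return 0
          -> return 1
          g(m=1)
          -> return 1
        -> return 2
        g(m=2) -> return 1  (same call as traced above)
      -> return 3
      g(m=3) -> return 2  (same call as traced above)
    -> return 5
    g(m=4) -> return 3  (same call as traced above)
  -> return 8
  g(m=5) -> return 5  (same call as traced above)
-> return 13

calls is incremented once per call, so count the calls in each subtree. Let C(m) = number of calls made by g(m).
C(0) = C(1) = 1 (base case, no recursion); C(m) = 1 + C(m - 1) + C(m - 2) otherwise.
C(2) = 1 + C(1) + C(0) = 1 + 1 + 1 = 3
C(3) = 1 + C(2) + C(1) = 1 + 3 + 1 = 5
C(4) = 1 + C(3) + C(2) = 1 + 5 + 3 = 9
C(5) = 1 + C(4) + C(3) = 1 + 9 + 5 = 15
C(6) = 1 + C(5) + C(4) = 1 + 15 + 9 = 25
C(7) = 1 + C(6) + C(5) = 1 + 25 + 15 = 41
calls = C(7) = 41

Final answer: 41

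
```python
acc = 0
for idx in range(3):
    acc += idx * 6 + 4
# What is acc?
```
Trace:
  acc=0
  acc=4, idx=0
  acc=14, idx=1
  acc=30, idx=2

Final answer: 30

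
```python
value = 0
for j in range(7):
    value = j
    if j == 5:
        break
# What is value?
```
Trace:
  value=0
  value=0, j=0
  value=1, j=1
  value=2, j=2
  value=3, j=3
  value=4, j=4
  value=5, j=5

Final answer: 5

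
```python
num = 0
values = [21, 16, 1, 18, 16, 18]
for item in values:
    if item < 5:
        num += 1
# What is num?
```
Trace:
  num=0
  num=0, item=21
  num=0, item=16
  num=1, item=1
  num=1, item=18
  num=1, item=16
  num=1, item=18

Final answer: 1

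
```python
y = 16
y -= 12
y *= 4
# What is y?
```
Trace:
  y=16
  y=4
  y=16

Final answer: 16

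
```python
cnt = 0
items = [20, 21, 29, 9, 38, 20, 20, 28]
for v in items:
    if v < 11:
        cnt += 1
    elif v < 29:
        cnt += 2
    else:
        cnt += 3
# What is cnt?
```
Trace:
  cnt=0
  cnt=2, v=20
  cnt=4, v=21
  cnt=7, v=29
  cnt=8, v=9
  cnt=11, v=38
  cnt=13, v=20
  cnt=15, v=20
  cnt=17, v=28

Final answer: 17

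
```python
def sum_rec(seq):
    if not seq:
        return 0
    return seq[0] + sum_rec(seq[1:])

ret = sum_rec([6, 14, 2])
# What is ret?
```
Call trace:
sum_rec(seq=[6, 14, 2])
  sum_rec(seq=[14, 2])
    sum_rec(seq=[2])
      sum_rec(seq=[])
      -> return 0
    -> return 2
  -> return 16
-> return 22

Final answer: 22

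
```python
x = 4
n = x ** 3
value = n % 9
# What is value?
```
Trace:
  x=4
  x=4, n=64
  x=4, n=64, value=1

Final answer: 1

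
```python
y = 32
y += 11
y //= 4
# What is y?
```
Trace:
  y=32
  y=43
  y=10

Final answer: 10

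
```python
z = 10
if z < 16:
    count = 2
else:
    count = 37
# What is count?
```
Trace:
  z=10
  z=10, count=2

Final answer: 2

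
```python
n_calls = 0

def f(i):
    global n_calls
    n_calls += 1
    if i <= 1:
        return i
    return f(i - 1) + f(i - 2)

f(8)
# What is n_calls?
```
Call trace (a repeated sub-call is expanded the first time; later identical calls just restate its return value):
f(i=8)
  f(i=7)
    f(i=6)
      f(i=5)
        f(i=4)
          f(i=3)
            f(i=2)
              f(i=1)
              -> return 1
              f(i=0)
              -> return 0
            -> return 1
            f(i=1)
            -> return 1
          -> return 2
          f(i=2) -> return 1  (same call as traced above)
        -> return 3
        f(i=3) -> return 2  (same call as traced above)
      -> return 5
      f(i=4) -> return 3  (same call as traced above)
    -> return 8
    f(i=5) -> return 5  (same call as traced above)
  -> return 13
  f(i=6) -> return 8  (same call as traced above)
-> return 21

n_calls is incremented once per call, so count the calls in each subtree. Let C(i) = number of calls made by f(i).
C(0) = C(1) = 1 (base case, no recursion); C(i) = 1 + C(i - 1) + C(i - 2) otherwise.
C(2) = 1 + C(1) + C(0) = 1 + 1 + 1 = 3
C(3) = 1 + C(2) + C(1) = 1 + 3 + 1 = 5
C(4) = 1 + C(3) + C(2) = 1 + 5 + 3 = 9
C(5) = 1 + C(4) + C(3) = 1 + 9 + 5 = 15
C(6) = 1 + C(5) + C(4) = 1 + 15 + 9 = 25
C(7) = 1 + C(6) + C(5) = 1 + 25 + 15 = 41
C(8) = 1 + C(7) + C(6) = 1 + 41 + 25 = 67
n_calls = C(8) = 67

Final answer: 67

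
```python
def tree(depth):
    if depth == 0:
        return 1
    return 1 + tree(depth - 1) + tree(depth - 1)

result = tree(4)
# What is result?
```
Call trace (a repeated sub-call is expanded the first time; later identical calls just restate its return value):
tree(depth=4)
  tree(depth=3)
    tree(depth=2)
      tree(depth=1)
        tree(depth=0)
        -> return 1
        tree(depth=0)
        -> return 1
      -> return 3
      tree(depth=1) -> return 3  (same call as traced above)
    -> return 7
    tree(depth=2) -> return 7  (same call as traced above)
  -> return 15
  tree(depth=3) -> return 15  (same call as traced above)
-> return 31

Final answer: 31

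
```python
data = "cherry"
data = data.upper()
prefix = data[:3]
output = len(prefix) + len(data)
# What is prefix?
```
Trace:
  data='cherry'
  data='CHERRY'
  data='CHERRY', prefix='CHE'
  data='CHERRY', prefix='CHE', output=9

Final answer: 'CHE'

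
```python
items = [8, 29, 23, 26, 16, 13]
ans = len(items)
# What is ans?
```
Trace:
  items=[8, 29, 23, 26, 16, 13]
  items=[8, 29, 23, 26, 16, 13], ans=6

Final answer: 6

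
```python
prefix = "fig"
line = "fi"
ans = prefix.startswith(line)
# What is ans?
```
Trace:
  prefix='fig'
  prefix='fig', line='fi'
  prefix='fig', line='fi', ans=True

Final answer: True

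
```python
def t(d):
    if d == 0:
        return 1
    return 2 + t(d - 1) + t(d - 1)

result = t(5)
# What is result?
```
Call trace (a repeated sub-call is expanded the first time; later identical calls just restate its return value):
t(d=5)
  t(d=4)
    t(d=3)
      t(d=2)
        t(d=1)
          t(d=0)
          -> return 1
          t(d=0)
          -> return 1
        -> return 4
        t(d=1) -> return 4  (same call as traced above)
      -> return 10
      t(d=2) -> return 10  (same call as traced above)
    -> return 22
    t(d=3) -> return 22  (same call as traced above)
  -> return 46
  t(d=4) -> return 46  (same call as traced above)
-> return 94

Final answer: 94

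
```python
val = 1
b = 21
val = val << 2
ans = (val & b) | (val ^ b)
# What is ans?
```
Trace:
  val=1
  val=1, b=21
  val=4, b=21
  val=4, b=21, ans=21

Final answer: 21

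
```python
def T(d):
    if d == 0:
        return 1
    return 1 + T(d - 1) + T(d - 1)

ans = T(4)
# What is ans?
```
Call trace (a repeated sub-call is expanded the first time; later identical calls just restate its return value):
T(d=4)
  T(d=3)
    T(d=2)
      T(d=1)
        T(d=0)
        -> return 1
        T(d=0)
        -> return 1
      -> return 3
      T(d=1) -> return 3  (same call as traced above)
    -> return 7
    T(d=2) -> return 7  (same call as traced above)
  -> return 15
  T(d=3) -> return 15  (same call as traced above)
-> return 31

Final answer: 31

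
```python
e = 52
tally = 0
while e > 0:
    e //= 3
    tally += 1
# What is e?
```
Trace:
  e=52
  e=52, tally=0
  e=17, tally=1
  e=5, tally=2
  e=1, tally=3
  e=0, tally=4

Final answer: 0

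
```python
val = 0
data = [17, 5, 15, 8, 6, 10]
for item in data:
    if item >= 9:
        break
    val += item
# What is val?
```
Trace:
  val=0
  val=0, item=17

Final answer: 0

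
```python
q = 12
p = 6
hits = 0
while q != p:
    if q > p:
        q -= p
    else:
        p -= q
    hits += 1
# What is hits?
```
Trace:
  q=12
  q=12, p=6
  q=12, p=6, hits=0
  q=6, p=6, hits=1

Final answer: 1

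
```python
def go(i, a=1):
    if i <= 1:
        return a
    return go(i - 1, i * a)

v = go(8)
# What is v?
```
Call trace:
go(i=8, a=1)
  go(i=7, a=8)
    go(i=6, a=56)
      go(i=5, a=336)
        go(i=4, a=1680)
          go(i=3, a=6720)
            go(i=2, a=20160)
              go(i=1, a=40320)
              -> return 40320
            -> return 40320
          -> return 40320
        -> return 40320
      -> return 40320
    -> return 40320
  -> return 40320
-> return 40320

Final answer: 40320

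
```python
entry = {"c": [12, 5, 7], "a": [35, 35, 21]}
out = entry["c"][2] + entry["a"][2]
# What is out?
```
Trace:
  entry={'c': [12, 5, 7], 'a': [35, 35, 21]}
  entry={'c': [12, 5, 7], 'a': [35, 35, 21]}, out=28

Final answer: 28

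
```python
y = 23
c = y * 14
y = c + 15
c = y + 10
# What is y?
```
Trace:
  y=23
  y=23, c=322
  y=337, c=322
  y=337, c=347

Final answer: 337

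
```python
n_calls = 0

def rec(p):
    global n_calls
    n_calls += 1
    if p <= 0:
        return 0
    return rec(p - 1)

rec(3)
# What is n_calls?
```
Call trace:
rec(p=3)
  rec(p=2)
    rec(p=1)
      rec(p=0)
      -> return 0
    -> return 0
  -> return 0
-> return 0

n_calls is incremented once per call. rec is entered once for each p = 3, 2, 1, 0 (the p <= 0 call returns without recursing), i.e. 3 + 1 calls.
n_calls = 4

Final answer: 4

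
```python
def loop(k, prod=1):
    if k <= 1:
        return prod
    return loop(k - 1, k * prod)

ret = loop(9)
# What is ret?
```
Call trace:
loop(k=9, prod=1)
  loop(k=8, prod=9)
    loop(k=7, prod=72)
      loop(k=6, prod=504)
        loop(k=5, prod=3024)
          loop(k=4, prod=15120)
            loop(k=3, prod=60480)
              loop(k=2, prod=181440)
                loop(k=1, prod=362880)
                -> return 362880
              -> return 362880
            -> return 362880
          -> return 362880
        -> return 362880
      -> return 362880
    -> return 362880
  -> return 362880
-> return 362880

Final answer: 362880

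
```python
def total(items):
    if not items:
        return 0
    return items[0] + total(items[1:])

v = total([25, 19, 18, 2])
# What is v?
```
Call trace:
total(items=[25, 19, 18, 2])
  total(items=[19, 18, 2])
    total(items=[18, 2])
      total(items=[2])
        total(items=[])
        -> return 0
      -> return 2
    -> return 20
  -> return 39
-> return 64

Final answer: 64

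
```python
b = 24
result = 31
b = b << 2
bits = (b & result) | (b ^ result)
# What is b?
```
Trace:
  b=24
  b=24, result=31
  b=96, result=31
  b=96, result=31, bits=127

Final answer: 96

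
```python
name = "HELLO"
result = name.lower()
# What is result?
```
Trace:
  name='HELLO'
  name='HELLO', result='hello'

Final answer: 'hello'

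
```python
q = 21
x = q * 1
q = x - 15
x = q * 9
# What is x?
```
Trace:
  q=21
  q=21, x=21
  q=6, x=21
  q=6, x=54

Final answer: 54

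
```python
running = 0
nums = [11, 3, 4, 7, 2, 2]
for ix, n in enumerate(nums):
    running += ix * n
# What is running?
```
Trace:
  running=0
  running=0, ix=0, n=11
  running=3, ix=1, n=3
  running=11, ix=2, n=4
  running=32, ix=3, n=7
  running=40, ix=4, n=2
  running=50, ix=5, n=2

Final answer: 50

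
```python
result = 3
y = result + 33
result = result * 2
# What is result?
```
Trace:
  result=3
  result=3, y=36
  result=6, y=36

Final answer: 6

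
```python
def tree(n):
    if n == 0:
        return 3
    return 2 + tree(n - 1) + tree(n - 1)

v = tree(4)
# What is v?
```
Call trace (a repeated sub-call is expanded the first time; later identical calls just restate its return value):
tree(n=4)
  tree(n=3)
    tree(n=2)
      tree(n=1)
        tree(n=0)
        -> return 3
        tree(n=0)
        -> return 3
      -> return 8
      tree(n=1) -> return 8  (same call as traced above)
    -> return 18
    tree(n=2) -> return 18  (same call as traced above)
  -> return 38
  tree(n=3) -> return 38  (same call as traced above)
-> return 78

Final answer: 78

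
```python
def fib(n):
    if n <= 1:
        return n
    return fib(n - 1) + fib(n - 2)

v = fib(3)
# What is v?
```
Call trace:
fib(n=3)
  fib(n=2)
    fib(n=1)
    -> return 1
    fib(n=0)
    -> return 0
  -> return 1
  fib(n=1)
  -> return 1
-> return 2

Final answer: 2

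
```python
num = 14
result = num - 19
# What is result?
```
Trace:
  num=14
  num=14, result=-5

Final answer: -5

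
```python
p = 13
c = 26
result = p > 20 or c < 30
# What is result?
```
Trace:
  p=13
  p=13, c=26
  p=13, c=26, result=True

Final answer: True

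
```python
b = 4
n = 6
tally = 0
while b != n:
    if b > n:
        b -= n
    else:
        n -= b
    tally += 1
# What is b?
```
Trace:
  b=4
  b=4, n=6
  b=4, n=6, tally=0
  b=4, n=2, tally=1
  b=2, n=2, tally=2

Final answer: 2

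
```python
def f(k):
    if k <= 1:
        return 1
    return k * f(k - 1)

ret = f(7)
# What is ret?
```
Call trace:
f(k=7)
  f(k=6)
    f(k=5)
      f(k=4)
        f(k=3)
          f(k=2)
            f(k=1)
            -> return 1
          -> return 2
        -> return 6
      -> return 24
    -> return 120
  -> return 720
-> return 5040

Final answer: 5040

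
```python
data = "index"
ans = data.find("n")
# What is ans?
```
Trace:
  data='index'
  data='index', ans=1

Final answer: 1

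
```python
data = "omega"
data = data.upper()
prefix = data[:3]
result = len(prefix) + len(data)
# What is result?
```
Trace:
  data='omega'
  data='OMEGA'
  data='OMEGA', prefix='OME'
  data='OMEGA', prefix='OME', result=8

Final answer: 8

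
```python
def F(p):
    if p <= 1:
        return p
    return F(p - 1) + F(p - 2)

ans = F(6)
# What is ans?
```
Call trace (a repeated sub-call is expanded the first time; later identical calls just restate its return value):
F(p=6)
  F(p=5)
    F(p=4)
      F(p=3)
        F(p=2)
          F(p=1)
          -> return 1
          F(p=0)
          -> return 0
        -> return 1
        F(p=1)
        -> return 1
      -> return 2
      F(p=2) -> return 1  (same call as traced above)
    -> return 3
    F(p=3) -> return 2  (same call as traced above)
  -> return 5
  F(p=4) -> return 3  (same call as traced above)
-> return 8

Final answer: 8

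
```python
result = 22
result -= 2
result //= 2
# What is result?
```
Trace:
  result=22
  result=20
  result=10

Final answer: 10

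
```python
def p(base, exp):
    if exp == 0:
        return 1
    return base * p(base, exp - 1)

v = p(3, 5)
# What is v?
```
Call trace:
p(base=3, exp=5)
  p(base=3, exp=4)
    p(base=3, exp=3)
      p(base=3, exp=2)
        p(base=3, exp=1)
          p(base=3, exp=0)
          -> return 1
        -> return 3
      -> return 9
    -> return 27
  -> return 81
-> return 243

Final answer: 243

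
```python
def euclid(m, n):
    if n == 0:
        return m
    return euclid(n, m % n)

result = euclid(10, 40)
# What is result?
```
Call trace:
euclid(m=10, n=40)
  euclid(m=40, n=10)
    euclid(m=10, n=0)
    -> return 10
  -> return 10
-> return 10

Final answer: 10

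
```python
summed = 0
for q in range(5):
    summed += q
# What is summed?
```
Trace:
  summed=0
  summed=0, q=0
  summed=1, q=1
  summed=3, q=2
  summed=6, q=3
  summed=10, q=4

Final answer: 10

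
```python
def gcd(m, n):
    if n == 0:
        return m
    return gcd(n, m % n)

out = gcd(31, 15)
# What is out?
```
Call trace:
gcd(m=31, n=15)
  gcd(m=15, n=1)
    gcd(m=1, n=0)
    -> return 1
  -> return 1
-> return 1

Final answer: 1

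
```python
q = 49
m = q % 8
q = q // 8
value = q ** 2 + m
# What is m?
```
Trace:
  q=49
  q=49, m=1
  q=6, m=1
  q=6, m=1, value=37

Final answer: 1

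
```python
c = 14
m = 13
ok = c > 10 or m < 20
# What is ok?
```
Trace:
  c=14
  c=14, m=13
  c=14, m=13, ok=True

Final answer: True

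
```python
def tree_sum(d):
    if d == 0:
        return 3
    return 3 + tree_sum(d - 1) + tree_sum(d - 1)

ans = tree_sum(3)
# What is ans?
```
Call trace (a repeated sub-call is expanded the first time; later identical calls just restate its return value):
tree_sum(d=3)
  tree_sum(d=2)
    tree_sum(d=1)
      tree_sum(d=0)
      -> return 3
      tree_sum(d=0)
      -> return 3
    -> return 9
    tree_sum(d=1) -> return 9  (same call as traced above)
  -> return 21
  tree_sum(d=2) -> return 21  (same call as traced above)
-> return 45

Final answer: 45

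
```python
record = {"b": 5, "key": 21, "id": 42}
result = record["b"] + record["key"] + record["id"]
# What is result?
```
Trace:
  record={'b': 5, 'key': 21, 'id': 42}
  record={'b': 5, 'key': 21, 'id': 42}, result=68

Final answer: 68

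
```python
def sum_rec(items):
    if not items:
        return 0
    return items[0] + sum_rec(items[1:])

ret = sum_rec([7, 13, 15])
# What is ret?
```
Call trace:
sum_rec(items=[7, 13, 15])
  sum_rec(items=[13, 15])
    sum_rec(items=[15])
      sum_rec(items=[])
      -> return 0
    -> return 15
  -> return 28
-> return 35

Final answer: 35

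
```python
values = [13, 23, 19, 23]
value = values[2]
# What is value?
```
Trace:
  values=[13, 23, 19, 23]
  values=[13, 23, 19, 23], value=19

Final answer: 19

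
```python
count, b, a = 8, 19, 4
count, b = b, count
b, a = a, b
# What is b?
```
Trace:
  count=8, b=19, a=4
  count=19, b=8, a=4
  count=19, b=4, a=8

Final answer: 4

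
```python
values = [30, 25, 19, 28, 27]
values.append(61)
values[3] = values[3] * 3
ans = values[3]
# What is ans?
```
Trace:
  values=[30, 25, 19, 28, 27]
  values=[30, 25, 19, 28, 27, 61]
  values=[30, 25, 19, 84, 27, 61]
  values=[30, 25, 19, 84, 27, 61], ans=84

Final answer: 84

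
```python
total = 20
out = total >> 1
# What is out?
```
Trace:
  total=20
  total=20, out=10

Final answer: 10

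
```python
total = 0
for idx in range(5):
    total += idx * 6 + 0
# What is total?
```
Trace:
  total=0
  total=0, idx=0
  total=6, idx=1
  total=18, idx=2
  total=36, idx=3
  total=60, idx=4

Final answer: 60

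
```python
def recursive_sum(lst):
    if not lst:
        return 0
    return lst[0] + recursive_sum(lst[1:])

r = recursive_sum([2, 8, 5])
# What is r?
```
Call trace:
recursive_sum(lst=[2, 8, 5])
  recursive_sum(lst=[8, 5])
    recursive_sum(lst=[5])
      recursive_sum(lst=[])
      -> return 0
    -> return 5
  -> return 13
-> return 15

Final answer: 15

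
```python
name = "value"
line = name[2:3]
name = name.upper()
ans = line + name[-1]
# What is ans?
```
Trace:
  name='value'
  name='value', line='l'
  name='VALUE', line='l'
  name='VALUE', line='l', ans='lE'

Final answer: 'lE'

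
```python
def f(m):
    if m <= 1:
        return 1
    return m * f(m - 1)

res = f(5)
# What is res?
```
Call trace:
f(m=5)
  f(m=4)
    f(m=3)
      f(m=2)
        f(m=1)
        -> return 1
      -> return 2
    -> return 6
  -> return 24
-> return 120

Final answer: 120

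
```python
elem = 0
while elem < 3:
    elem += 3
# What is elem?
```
Trace:
  elem=0
  elem=3

Final answer: 3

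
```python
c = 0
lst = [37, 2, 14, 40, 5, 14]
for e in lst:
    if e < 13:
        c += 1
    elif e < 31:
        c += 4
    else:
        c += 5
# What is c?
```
Trace:
  c=0
  c=5, e=37
  c=6, e=2
  c=10, e=14
  c=15, e=40
  c=16, e=5
  c=20, e=14

Final answer: 20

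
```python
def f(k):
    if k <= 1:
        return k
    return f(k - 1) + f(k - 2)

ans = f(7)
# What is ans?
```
Call trace (a repeated sub-call is expanded the first time; later identical calls just restate its return value):
f(k=7)
  f(k=6)
    f(k=5)
      f(k=4)
        f(k=3)
          f(k=2)
            f(k=1)
            -> return 1
            f(k=0)
            -> return 0
          -> return 1
          f(k=1)
          -> return 1
        -> return 2
        f(k=2) -> return 1  (same call as traced above)
      -> return 3
      f(k=3) -> return 2  (same call as traced above)
    -> return 5
    f(k=4) -> return 3  (same call as traced above)
  -> return 8
  f(k=5) -> return 5  (same call as traced above)
-> return 13

Final answer: 13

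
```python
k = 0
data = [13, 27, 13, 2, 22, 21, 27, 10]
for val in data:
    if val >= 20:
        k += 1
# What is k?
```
Trace:
  k=0
  k=0, val=13
  k=1, val=27
  k=1, val=13
  k=1, val=2
  k=2, val=22
  k=3, val=21
  k=4, val=27
  k=4, val=10

Final answer: 4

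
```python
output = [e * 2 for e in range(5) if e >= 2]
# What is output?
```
Trace:
  e=0
  e=1
  e=2
  e=3
  e=4
  output=[4, 6, 8]

Final answer: [4, 6, 8]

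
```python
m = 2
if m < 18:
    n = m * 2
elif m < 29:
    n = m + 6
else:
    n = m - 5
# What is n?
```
Trace:
  m=2
  m=2, n=4

Final answer: 4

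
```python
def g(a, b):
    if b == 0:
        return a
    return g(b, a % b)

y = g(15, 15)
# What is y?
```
Call trace:
g(a=15, b=15)
  g(a=15, b=0)
  -> return 15
-> return 15

Final answer: 15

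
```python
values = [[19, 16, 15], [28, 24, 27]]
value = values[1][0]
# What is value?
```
Trace:
  values=[[19, 16, 15], [28, 24, 27]]
  values=[[19, 16, 15], [28, 24, 27]], value=28

Final answer: 28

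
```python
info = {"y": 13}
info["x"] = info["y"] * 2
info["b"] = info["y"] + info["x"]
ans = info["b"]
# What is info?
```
Trace:
  info={'y': 13}
  info={'y': 13, 'x': 26}
  info={'y': 13, 'x': 26, 'b': 39}
  info={'y': 13, 'x': 26, 'b': 39}, ans=39

Final answer: {'y': 13, 'x': 26, 'b': 39}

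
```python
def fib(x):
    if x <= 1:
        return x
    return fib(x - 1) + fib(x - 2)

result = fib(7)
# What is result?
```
Call trace (a repeated sub-call is expanded the first time; later identical calls just restate its return value):
fib(x=7)
  fib(x=6)
    fib(x=5)
      fib(x=4)
        fib(x=3)
          fib(x=2)
            fib(x=1)
            -> return 1
            fib(x=0)
            -> return 0
          -> return 1
          fib(x=1)
          -> return 1
        -> return 2
        fib(x=2) -> return 1  (same call as traced above)
      -> return 3
      fib(x=3) -> return 2  (same call as traced above)
    -> return 5
    fib(x=4) -> return 3  (same call as traced above)
  -> return 8
  fib(x=5) -> return 5  (same call as traced above)
-> return 13

Final answer: 13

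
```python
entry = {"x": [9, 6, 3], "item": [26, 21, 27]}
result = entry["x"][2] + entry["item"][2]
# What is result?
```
Trace:
  entry={'x': [9, 6, 3], 'item': [26, 21, 27]}
  entry={'x': [9, 6, 3], 'item': [26, 21, 27]}, result=30

Final answer: 30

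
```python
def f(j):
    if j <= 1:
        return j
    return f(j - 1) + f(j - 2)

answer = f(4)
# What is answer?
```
Call trace (a repeated sub-call is expanded the first time; later identical calls just restate its return value):
f(j=4)
  f(j=3)
    f(j=2)
      f(j=1)
      -> return 1
      f(j=0)
      -> return 0
    -> return 1
    f(j=1)
    -> return 1
  -> return 2
  f(j=2) -> return 1  (same call as traced above)
-> return 3

Final answer: 3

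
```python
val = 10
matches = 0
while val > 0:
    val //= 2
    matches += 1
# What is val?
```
Trace:
  val=10
  val=10, matches=0
  val=5, matches=1
  val=2, matches=2
  val=1, matches=3
  val=0, matches=4

Final answer: 0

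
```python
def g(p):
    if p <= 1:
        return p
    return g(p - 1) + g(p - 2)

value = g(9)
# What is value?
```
Call trace (a repeated sub-call is expanded the first time; later identical calls just restate its return value):
g(p=9)
  g(p=8)
    g(p=7)
      g(p=6)
        g(p=5)
          g(p=4)
            g(p=3)
              g(p=2)
                g(p=1)
                -> return 1
                g(p=0)
                -> return 0
              -> return 1
              g(p=1)
              -> return 1
            -> return 2
            g(p=2) -> return 1  (same call as traced above)
          -> return 3
          g(p=3) -> return 2  (same call as traced above)
        -> return 5
        g(p=4) -> return 3  (same call as traced above)
      -> return 8
      g(p=5) -> return 5  (same call as traced above)
    -> return 13
    g(p=6) -> return 8  (same call as traced above)
  -> return 21
  g(p=7) -> return 13  (same call as traced above)
-> return 34

Final answer: 34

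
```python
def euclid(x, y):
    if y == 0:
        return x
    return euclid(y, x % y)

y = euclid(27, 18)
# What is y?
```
Call trace:
euclid(x=27, y=18)
  euclid(x=18, y=9)
    euclid(x=9, y=0)
    -> return 9
  -> return 9
-> return 9

Final answer: 9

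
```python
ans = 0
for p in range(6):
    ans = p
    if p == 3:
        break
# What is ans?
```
Trace:
  ans=0
  ans=0, p=0
  ans=1, p=1
  ans=2, p=2
  ans=3, p=3

Final answer: 3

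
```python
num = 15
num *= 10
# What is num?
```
Trace:
  num=15
  num=150

Final answer: 150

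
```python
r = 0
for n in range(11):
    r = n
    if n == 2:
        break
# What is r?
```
Trace:
  r=0
  r=0, n=0
  r=1, n=1
  r=2, n=2

Final answer: 2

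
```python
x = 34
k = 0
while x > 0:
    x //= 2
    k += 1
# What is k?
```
Trace:
  x=34
  x=34, k=0
  x=17, k=1
  x=8, k=2
  x=4, k=3
  x=2, k=4
  x=1, k=5
  x=0, k=6

Final answer: 6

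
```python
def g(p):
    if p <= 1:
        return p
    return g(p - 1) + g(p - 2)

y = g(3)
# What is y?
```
Call trace:
g(p=3)
  g(p=2)
    g(p=1)
    -> return 1
    g(p=0)
    -> return 0
  -> return 1
  g(p=1)
  -> return 1
-> return 2

Final answer: 2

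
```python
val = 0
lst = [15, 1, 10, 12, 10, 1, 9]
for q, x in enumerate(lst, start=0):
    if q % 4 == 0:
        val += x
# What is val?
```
Trace:
  val=0
  val=15, q=0, x=15
  val=15, q=1, x=1
  val=15, q=2, x=10
  val=15, q=3, x=12
  val=25, q=4, x=10
  val=25, q=5, x=1
  val=25, q=6, x=9

Final answer: 25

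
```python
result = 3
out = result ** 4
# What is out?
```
Trace:
  result=3
  result=3, out=81

Final answer: 81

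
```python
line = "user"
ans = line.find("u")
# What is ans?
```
Trace:
  line='user'
  line='user', ans=0

Final answer: 0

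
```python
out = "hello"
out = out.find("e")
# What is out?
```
Trace:
  out='hello'
  out=1

Final answer: 1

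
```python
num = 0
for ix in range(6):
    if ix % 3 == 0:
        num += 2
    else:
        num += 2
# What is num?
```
Trace:
  num=0
  num=2, ix=0
  num=4, ix=1
  num=6, ix=2
  num=8, ix=3
  num=10, ix=4
  num=12, ix=5

Final answer: 12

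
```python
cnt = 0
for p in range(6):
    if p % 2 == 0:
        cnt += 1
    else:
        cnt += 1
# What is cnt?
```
Trace:
  cnt=0
  cnt=1, p=0
  cnt=2, p=1
  cnt=3, p=2
  cnt=4, p=3
  cnt=5, p=4
  cnt=6, p=5

Final answer: 6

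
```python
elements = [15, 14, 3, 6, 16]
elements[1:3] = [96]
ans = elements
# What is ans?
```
Trace:
  elements=[15, 14, 3, 6, 16]
  elements=[15, 96, 6, 16]
  elements=[15, 96, 6, 16], ans=[15, 96, 6, 16]

Final answer: [15, 96, 6, 16]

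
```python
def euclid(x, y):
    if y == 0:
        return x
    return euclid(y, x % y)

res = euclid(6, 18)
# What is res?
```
Call trace:
euclid(x=6, y=18)
  euclid(x=18, y=6)
    euclid(x=6, y=0)
    -> return 6
  -> return 6
-> return 6

Final answer: 6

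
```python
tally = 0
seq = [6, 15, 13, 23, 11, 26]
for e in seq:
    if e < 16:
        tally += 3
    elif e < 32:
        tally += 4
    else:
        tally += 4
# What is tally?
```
Trace:
  tally=0
  tally=3, e=6
  tally=6, e=15
  tally=9, e=13
  tally=13, e=23
  tally=16, e=11
  tally=20, e=26

Final answer: 20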